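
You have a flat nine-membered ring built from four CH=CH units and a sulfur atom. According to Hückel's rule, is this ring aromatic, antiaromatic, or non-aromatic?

Every ring atom contributes a p orbital perpendicular to the ring (the double-bond atoms are sp², each contributing one p electron; the sulfur donates one lone pair from its p orbital), so the π system is cyclic and fully conjugated.
Tallying contributions gives 4 × 2 = 8 from the double-bond units + 2 from the S atom = 10.
Since 10 = 4·2 + 2, the ring meets the 4n+2 criterion.

Aromatic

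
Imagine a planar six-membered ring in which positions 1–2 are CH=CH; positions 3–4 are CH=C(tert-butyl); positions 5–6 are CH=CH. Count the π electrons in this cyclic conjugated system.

The p orbitals form a continuous loop: every atom in a ring double bond is sp² and brings one electron to the p orbital. The ring is fully conjugated.
Counting π electrons: 3 × 2 = 6 from the 3 double-bond units.

6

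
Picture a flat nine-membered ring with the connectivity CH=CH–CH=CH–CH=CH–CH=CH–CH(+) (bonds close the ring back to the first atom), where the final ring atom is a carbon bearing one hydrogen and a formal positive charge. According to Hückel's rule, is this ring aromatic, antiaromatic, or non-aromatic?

The p orbitals form a continuous loop: each doubly-bonded ring atom is sp² with one p-orbital electron; the carbocation has an empty p orbital. The ring is fully conjugated.
Tallying contributions gives 4 × 2 = 8 from the double-bond units + 0 from the CH(+) atom = 8.
8 = 4(2); a planar, fully conjugated 4n system is antiaromatic.

Antiaromatic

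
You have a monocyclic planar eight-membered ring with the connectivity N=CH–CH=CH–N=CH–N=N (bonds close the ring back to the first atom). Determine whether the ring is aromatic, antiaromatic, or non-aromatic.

The p orbitals form a continuous loop: each doubly-bonded ring atom is sp² with one p-orbital electron; each =N– nitrogen is pyridine-type (lone pair in the sp² plane, one electron in the p orbital). The ring is fully conjugated.
π-electron count: 4 × 2 = 8 from the 4 double-bond units.
A 4n π count (8, n = 2) in a planar conjugated ring means antiaromatic.

Antiaromatic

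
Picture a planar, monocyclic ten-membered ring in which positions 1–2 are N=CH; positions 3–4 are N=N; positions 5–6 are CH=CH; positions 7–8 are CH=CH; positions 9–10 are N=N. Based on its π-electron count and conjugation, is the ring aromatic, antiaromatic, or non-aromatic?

All ring atoms are sp² and supply a p orbital to the ring (each doubly-bonded ring atom is sp² with one p-orbital electron; the doubly-bonded nitrogens are pyridine-type — their lone pairs lie in the ring plane, leaving one electron in the p orbital); the conjugation is uninterrupted.
Adding the contributions, 5 × 2 = 10 from the 5 double-bond units.
10 = 4(2) + 2, which satisfies Hückel's 4n+2 rule.

Aromatic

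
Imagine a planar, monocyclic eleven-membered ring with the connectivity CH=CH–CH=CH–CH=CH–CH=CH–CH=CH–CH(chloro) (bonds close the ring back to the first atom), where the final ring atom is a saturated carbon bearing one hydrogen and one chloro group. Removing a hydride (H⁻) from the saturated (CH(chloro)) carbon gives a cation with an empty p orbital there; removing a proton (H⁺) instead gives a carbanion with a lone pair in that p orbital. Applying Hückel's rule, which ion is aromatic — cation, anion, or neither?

The cation

Both ions have a continuous loop of p orbitals — each ring atom is sp².
Cation: 5 × 2 + 0 = 10 π electrons → 4(2)+2, aromatic.
Anion: 5 × 2 + 2 = 12 π electrons → 4(3), antiaromatic.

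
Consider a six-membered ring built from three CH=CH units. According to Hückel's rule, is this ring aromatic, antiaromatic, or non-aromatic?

Aromatic

All ring atoms are sp² and supply a p orbital to the ring (every atom in a ring double bond is sp² and brings one electron to the p orbital); the conjugation is uninterrupted.
Counting π electrons: 3 × 2 = 6 from the 3 double-bond units.
That gives a 4n+2 count (6, n = 1).
(This ring is benzene.)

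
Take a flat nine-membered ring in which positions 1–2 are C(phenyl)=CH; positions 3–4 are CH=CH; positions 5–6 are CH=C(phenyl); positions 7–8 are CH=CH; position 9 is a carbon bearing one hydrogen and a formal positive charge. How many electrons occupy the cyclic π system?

Check conjugation: every atom in a ring double bond is sp² and brings one electron to the p orbital; the carbocation has an empty p orbital — every position has a p orbital, so the cyclic π system is continuous.
Tallying contributions gives 4 × 2 = 8 from the double-bond units + 0 from the CH(+) atom = 8.

8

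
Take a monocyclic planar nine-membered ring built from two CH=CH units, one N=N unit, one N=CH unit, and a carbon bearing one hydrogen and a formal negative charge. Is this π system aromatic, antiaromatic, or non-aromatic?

Aromatic

Check conjugation: every atom in a ring double bond is sp² and brings one electron to the p orbital; each sp² =N– keeps its lone pair in-plane and puts one electron into the π system; the carbanion's lone pair occupies the p orbital — every position has a p orbital, so the cyclic π system is continuous.
π-electron count: 4 × 2 = 8 from the double-bond units + 2 from the CH(-) atom = 10.
With 10 π electrons (n = 2), the Hückel 4n+2 condition holds.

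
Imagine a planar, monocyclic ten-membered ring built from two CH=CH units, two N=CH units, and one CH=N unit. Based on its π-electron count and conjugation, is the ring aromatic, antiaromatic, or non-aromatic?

Aromatic

All ring atoms are sp² and supply a p orbital to the ring (each doubly-bonded ring atom is sp² with one p-orbital electron; each sp² =N– keeps its lone pair in-plane and puts one electron into the π system); the conjugation is uninterrupted.
Counting π electrons: 5 × 2 = 10 from the 5 double-bond units.
With 10 π electrons (n = 2), the Hückel 4n+2 condition holds.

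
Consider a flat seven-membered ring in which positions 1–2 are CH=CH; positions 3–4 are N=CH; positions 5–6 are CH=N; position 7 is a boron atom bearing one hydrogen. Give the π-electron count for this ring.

All ring atoms are sp² and supply a p orbital to the ring (each doubly-bonded ring atom is sp² with one p-orbital electron; each =N– nitrogen is pyridine-type (lone pair in the sp² plane, one electron in the p orbital); the boron has an empty p orbital); the conjugation is uninterrupted.
Counting π electrons: 3 × 2 = 6 from the double-bond units + 0 from the BH atom = 6.

6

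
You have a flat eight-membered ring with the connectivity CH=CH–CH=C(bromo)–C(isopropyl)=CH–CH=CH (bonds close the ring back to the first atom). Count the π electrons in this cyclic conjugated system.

All ring atoms are sp² and supply a p orbital to the ring (the double-bond atoms are sp², each contributing one p electron); the conjugation is uninterrupted.
Counting π electrons: 4 × 2 = 8 from the 4 double-bond units.

8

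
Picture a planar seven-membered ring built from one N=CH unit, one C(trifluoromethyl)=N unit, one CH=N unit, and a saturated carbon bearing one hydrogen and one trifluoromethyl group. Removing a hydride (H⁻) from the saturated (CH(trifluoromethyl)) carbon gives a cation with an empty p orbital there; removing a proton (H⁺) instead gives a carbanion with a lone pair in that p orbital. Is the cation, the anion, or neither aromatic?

Both ions have a continuous loop of p orbitals — each ring atom is sp².
Cation: 3 × 2 + 0 = 6 π electrons → 4(1)+2, aromatic.
Anion: 3 × 2 + 2 = 8 π electrons → 4(2), antiaromatic.

The cation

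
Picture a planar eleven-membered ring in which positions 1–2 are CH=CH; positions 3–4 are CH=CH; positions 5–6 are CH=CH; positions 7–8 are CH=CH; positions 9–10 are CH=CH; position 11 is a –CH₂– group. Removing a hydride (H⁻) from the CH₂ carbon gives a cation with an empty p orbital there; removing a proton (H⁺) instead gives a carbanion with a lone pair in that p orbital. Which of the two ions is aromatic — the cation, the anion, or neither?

The cation

Both ions have a continuous loop of p orbitals — each ring atom is sp².
Cation: 5 × 2 + 0 = 10 π electrons → 4(2)+2, aromatic.
Anion: 5 × 2 + 2 = 12 π electrons → 4(3), antiaromatic.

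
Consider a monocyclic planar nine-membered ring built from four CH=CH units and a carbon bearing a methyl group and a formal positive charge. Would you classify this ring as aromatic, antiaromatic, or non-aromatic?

Antiaromatic

The p orbitals form a continuous loop: the double-bond atoms are sp², each contributing one p electron; the carbocation has an empty p orbital. The ring is fully conjugated.
Adding the contributions, 4 × 2 = 8 from the double-bond units + 0 from the C(methyl)(+) atom = 8.
With 8 = 4·2 π electrons, Hückel's rule classifies the planar ring as antiaromatic.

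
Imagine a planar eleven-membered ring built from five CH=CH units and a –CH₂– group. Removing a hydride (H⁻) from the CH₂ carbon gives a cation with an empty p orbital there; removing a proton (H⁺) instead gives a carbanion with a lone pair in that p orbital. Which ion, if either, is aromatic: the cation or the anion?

The cation

In either ion the ring is fully conjugated: every atom, including the new sp² carbon, supplies a p orbital.
Cation: 5 × 2 + 0 = 10 π electrons → 4(2)+2, aromatic.
Anion: 5 × 2 + 2 = 12 π electrons → 4(3), antiaromatic.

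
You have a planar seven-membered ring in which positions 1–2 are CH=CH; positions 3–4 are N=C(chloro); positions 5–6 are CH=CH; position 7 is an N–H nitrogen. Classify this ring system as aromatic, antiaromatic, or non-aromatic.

Every ring atom contributes a p orbital perpendicular to the ring (the double-bond atoms are sp², each contributing one p electron; each =N– nitrogen is pyridine-type (lone pair in the sp² plane, one electron in the p orbital); the pyrrole-type nitrogen donates its lone pair from the p orbital), so the π system is cyclic and fully conjugated.
Adding the contributions, 3 × 2 = 6 from the double-bond units + 2 from the NH atom = 8.
8 is a 4n count (n = 2), so the planar conjugated ring is antiaromatic.

Antiaromatic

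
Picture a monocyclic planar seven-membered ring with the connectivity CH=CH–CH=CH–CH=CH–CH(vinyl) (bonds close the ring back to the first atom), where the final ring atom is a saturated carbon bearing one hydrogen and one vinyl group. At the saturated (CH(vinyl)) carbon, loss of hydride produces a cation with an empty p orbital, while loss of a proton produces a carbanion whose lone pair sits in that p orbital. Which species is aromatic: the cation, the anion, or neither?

The cation

In both ions every ring atom is sp² and contributes a p orbital, so both rings are fully conjugated.
Cation: 3 × 2 + 0 = 6 π electrons → 4(1)+2, aromatic.
Anion: 3 × 2 + 2 = 8 π electrons → 4(2), antiaromatic.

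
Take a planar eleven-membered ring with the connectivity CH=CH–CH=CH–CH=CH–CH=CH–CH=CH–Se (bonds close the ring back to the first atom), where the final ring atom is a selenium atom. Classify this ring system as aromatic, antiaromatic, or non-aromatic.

Antiaromatic

Every ring atom contributes a p orbital perpendicular to the ring (every atom in a ring double bond is sp² and brings one electron to the p orbital; the selenium donates one lone pair from its p orbital), so the π system is cyclic and fully conjugated.
Counting π electrons: 5 × 2 = 10 from the double-bond units + 2 from the Se atom = 12.
12 is a 4n count (n = 3), so the planar conjugated ring is antiaromatic.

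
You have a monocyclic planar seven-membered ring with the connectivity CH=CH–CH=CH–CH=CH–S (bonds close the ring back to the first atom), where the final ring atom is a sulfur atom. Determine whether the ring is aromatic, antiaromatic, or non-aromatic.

Antiaromatic

Check conjugation: each doubly-bonded ring atom is sp² with one p-orbital electron; the sulfur donates one lone pair from its p orbital — every position has a p orbital, so the cyclic π system is continuous.
Adding the contributions, 3 × 2 = 6 from the double-bond units + 2 from the S atom = 8.
8 = 4(2); a planar, fully conjugated 4n system is antiaromatic.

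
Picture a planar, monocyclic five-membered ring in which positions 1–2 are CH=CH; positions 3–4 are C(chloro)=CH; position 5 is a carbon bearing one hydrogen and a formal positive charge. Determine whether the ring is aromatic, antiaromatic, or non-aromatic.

Antiaromatic

Check conjugation: the double-bond atoms are sp², each contributing one p electron; the carbocation has an empty p orbital — every position has a p orbital, so the cyclic π system is continuous.
π-electron count: 2 × 2 = 4 from the double-bond units + 0 from the CH(+) atom = 4.
4 = 4(1); a planar, fully conjugated 4n system is antiaromatic.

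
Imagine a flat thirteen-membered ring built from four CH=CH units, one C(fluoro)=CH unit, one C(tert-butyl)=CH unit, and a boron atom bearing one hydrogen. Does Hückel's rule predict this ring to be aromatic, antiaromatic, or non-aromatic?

Antiaromatic

Every ring atom contributes a p orbital perpendicular to the ring (each doubly-bonded ring atom is sp² with one p-orbital electron; the boron has an empty p orbital), so the π system is cyclic and fully conjugated.
π-electron count: 6 × 2 = 12 from the double-bond units + 0 from the BH atom = 12.
With 12 = 4·3 π electrons, Hückel's rule classifies the planar ring as antiaromatic.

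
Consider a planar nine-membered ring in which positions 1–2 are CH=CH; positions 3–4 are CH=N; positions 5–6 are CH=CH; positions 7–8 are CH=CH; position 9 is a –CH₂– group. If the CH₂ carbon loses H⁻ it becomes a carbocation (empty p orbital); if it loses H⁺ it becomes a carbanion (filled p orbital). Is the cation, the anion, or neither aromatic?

Once that carbon is sp², every ring atom has a p orbital and both ions are fully conjugated.
Cation: 4 × 2 + 0 = 8 π electrons → 4(2), antiaromatic.
Anion: 4 × 2 + 2 = 10 π electrons → 4(2)+2, aromatic.

The anion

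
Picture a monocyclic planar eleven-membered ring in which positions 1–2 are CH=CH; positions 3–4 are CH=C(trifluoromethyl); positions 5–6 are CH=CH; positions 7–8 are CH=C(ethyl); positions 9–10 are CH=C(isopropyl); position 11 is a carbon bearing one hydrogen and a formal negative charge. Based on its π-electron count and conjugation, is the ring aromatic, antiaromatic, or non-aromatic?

All ring atoms are sp² and supply a p orbital to the ring (the double-bond atoms are sp², each contributing one p electron; the carbanion's lone pair occupies the p orbital); the conjugation is uninterrupted.
Counting π electrons: 5 × 2 = 10 from the double-bond units + 2 from the CH(-) atom = 12.
A 4n π count (12, n = 3) in a planar conjugated ring means antiaromatic.

Antiaromatic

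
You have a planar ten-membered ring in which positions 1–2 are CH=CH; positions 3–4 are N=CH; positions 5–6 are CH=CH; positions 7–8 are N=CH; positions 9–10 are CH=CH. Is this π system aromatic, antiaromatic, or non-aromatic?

Check conjugation: the double-bond atoms are sp², each contributing one p electron; each =N– nitrogen is pyridine-type (lone pair in the sp² plane, one electron in the p orbital) — every position has a p orbital, so the cyclic π system is continuous.
Tallying contributions gives 5 × 2 = 10 from the 5 double-bond units.
Since 10 = 4·2 + 2, the ring meets the 4n+2 criterion.

Aromatic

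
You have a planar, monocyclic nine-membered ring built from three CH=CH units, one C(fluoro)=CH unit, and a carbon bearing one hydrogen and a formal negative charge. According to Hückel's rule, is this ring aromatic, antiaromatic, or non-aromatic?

Aromatic

All ring atoms are sp² and supply a p orbital to the ring (every atom in a ring double bond is sp² and brings one electron to the p orbital; the carbanion's lone pair occupies the p orbital); the conjugation is uninterrupted.
Tallying contributions gives 4 × 2 = 8 from the double-bond units + 2 from the CH(-) atom = 10.
With 10 π electrons (n = 2), the Hückel 4n+2 condition holds.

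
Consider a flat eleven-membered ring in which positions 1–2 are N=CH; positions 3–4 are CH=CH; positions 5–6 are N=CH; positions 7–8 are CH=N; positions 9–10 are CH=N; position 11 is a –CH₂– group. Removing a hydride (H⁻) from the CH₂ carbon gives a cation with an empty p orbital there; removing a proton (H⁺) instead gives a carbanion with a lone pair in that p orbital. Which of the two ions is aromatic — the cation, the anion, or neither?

Once that carbon is sp², every ring atom has a p orbital and both ions are fully conjugated.
Cation: 5 × 2 + 0 = 10 π electrons → 4(2)+2, aromatic.
Anion: 5 × 2 + 2 = 12 π electrons → 4(3), antiaromatic.

The cation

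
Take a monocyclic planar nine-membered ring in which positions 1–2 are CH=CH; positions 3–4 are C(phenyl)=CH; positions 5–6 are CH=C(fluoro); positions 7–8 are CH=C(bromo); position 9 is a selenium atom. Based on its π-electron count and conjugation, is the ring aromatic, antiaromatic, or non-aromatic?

Every ring atom contributes a p orbital perpendicular to the ring (each doubly-bonded ring atom is sp² with one p-orbital electron; the selenium donates one lone pair from its p orbital), so the π system is cyclic and fully conjugated.
Tallying contributions gives 4 × 2 = 8 from the double-bond units + 2 from the Se atom = 10.
10 = 4(2) + 2, which satisfies Hückel's 4n+2 rule.

Aromatic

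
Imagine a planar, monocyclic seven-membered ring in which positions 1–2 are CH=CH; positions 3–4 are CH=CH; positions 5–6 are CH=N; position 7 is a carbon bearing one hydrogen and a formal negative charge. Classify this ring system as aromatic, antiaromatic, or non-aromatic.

Antiaromatic

All ring atoms are sp² and supply a p orbital to the ring (each doubly-bonded ring atom is sp² with one p-orbital electron; each =N– nitrogen is pyridine-type (lone pair in the sp² plane, one electron in the p orbital); the carbanion's lone pair occupies the p orbital); the conjugation is uninterrupted.
Adding the contributions, 3 × 2 = 6 from the double-bond units + 2 from the CH(-) atom = 8.
8 = 4(2); a planar, fully conjugated 4n system is antiaromatic.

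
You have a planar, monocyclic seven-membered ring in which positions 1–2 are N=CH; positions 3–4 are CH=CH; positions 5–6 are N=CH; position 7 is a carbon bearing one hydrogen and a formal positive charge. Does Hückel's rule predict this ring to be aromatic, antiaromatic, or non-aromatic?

All ring atoms are sp² and supply a p orbital to the ring (each doubly-bonded ring atom is sp² with one p-orbital electron; each =N– nitrogen is pyridine-type (lone pair in the sp² plane, one electron in the p orbital); the carbocation has an empty p orbital); the conjugation is uninterrupted.
Counting π electrons: 3 × 2 = 6 from the double-bond units + 0 from the CH(+) atom = 6.
With 6 π electrons (n = 1), the Hückel 4n+2 condition holds.

Aromatic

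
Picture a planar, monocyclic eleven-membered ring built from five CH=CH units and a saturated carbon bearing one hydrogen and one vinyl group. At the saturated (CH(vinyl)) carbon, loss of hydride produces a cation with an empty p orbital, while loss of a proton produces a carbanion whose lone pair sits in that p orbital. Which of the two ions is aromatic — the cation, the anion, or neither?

The cation

In either ion the ring is fully conjugated: every atom, including the new sp² carbon, supplies a p orbital.
Cation: 5 × 2 + 0 = 10 π electrons → 4(2)+2, aromatic.
Anion: 5 × 2 + 2 = 12 π electrons → 4(3), antiaromatic.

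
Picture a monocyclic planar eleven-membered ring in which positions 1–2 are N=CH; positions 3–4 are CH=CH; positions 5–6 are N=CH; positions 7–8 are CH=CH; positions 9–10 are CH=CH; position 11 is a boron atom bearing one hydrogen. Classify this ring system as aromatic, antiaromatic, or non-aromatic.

Aromatic

All ring atoms are sp² and supply a p orbital to the ring (every atom in a ring double bond is sp² and brings one electron to the p orbital; each =N– nitrogen is pyridine-type (lone pair in the sp² plane, one electron in the p orbital); the boron has an empty p orbital); the conjugation is uninterrupted.
Adding the contributions, 5 × 2 = 10 from the double-bond units + 0 from the BH atom = 10.
Since 10 = 4·2 + 2, the ring meets the 4n+2 criterion.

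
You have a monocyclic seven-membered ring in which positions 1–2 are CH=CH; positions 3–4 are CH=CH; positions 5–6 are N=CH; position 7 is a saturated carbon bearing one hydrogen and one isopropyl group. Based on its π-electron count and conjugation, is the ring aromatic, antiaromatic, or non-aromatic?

The CH(isopropyl) position has four σ bonds — that saturated carbon is sp³ and has no p orbital in the ring π system — so the cyclic conjugation is interrupted.
A ring that is not fully conjugated cannot be aromatic or antiaromatic regardless of its π-electron count.

Non-aromatic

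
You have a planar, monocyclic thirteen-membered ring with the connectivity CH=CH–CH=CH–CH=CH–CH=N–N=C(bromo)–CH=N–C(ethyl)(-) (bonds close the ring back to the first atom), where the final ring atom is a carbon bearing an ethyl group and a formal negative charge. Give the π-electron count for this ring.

14

The p orbitals form a continuous loop: every atom in a ring double bond is sp² and brings one electron to the p orbital; each =N– nitrogen is pyridine-type (lone pair in the sp² plane, one electron in the p orbital); the carbanion's lone pair occupies the p orbital. The ring is fully conjugated.
π-electron count: 6 × 2 = 12 from the double-bond units + 2 from the C(ethyl)(-) atom = 14.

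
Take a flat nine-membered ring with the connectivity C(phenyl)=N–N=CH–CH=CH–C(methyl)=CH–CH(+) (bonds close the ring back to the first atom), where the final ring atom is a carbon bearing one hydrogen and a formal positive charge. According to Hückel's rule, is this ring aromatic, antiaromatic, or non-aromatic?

The p orbitals form a continuous loop: each doubly-bonded ring atom is sp² with one p-orbital electron; each sp² =N– keeps its lone pair in-plane and puts one electron into the π system; the carbocation has an empty p orbital. The ring is fully conjugated.
Adding the contributions, 4 × 2 = 8 from the double-bond units + 0 from the CH(+) atom = 8.
8 = 4(2); a planar, fully conjugated 4n system is antiaromatic.

Antiaromatic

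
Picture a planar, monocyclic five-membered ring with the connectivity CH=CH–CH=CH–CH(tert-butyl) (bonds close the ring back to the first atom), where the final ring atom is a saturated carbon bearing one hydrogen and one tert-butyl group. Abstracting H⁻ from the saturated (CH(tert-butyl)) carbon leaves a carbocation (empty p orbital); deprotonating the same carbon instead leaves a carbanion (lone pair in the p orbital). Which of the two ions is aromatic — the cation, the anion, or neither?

The anion

Both ions have a continuous loop of p orbitals — each ring atom is sp².
Cation: 2 × 2 + 0 = 4 π electrons → 4(1), antiaromatic.
Anion: 2 × 2 + 2 = 6 π electrons → 4(1)+2, aromatic.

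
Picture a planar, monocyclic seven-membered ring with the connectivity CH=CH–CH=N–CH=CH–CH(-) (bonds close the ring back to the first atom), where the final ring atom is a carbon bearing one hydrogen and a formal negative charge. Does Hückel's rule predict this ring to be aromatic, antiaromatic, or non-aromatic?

Antiaromatic

Every ring atom contributes a p orbital perpendicular to the ring (every atom in a ring double bond is sp² and brings one electron to the p orbital; the doubly-bonded nitrogens are pyridine-type — their lone pairs lie in the ring plane, leaving one electron in the p orbital; the carbanion's lone pair occupies the p orbital), so the π system is cyclic and fully conjugated.
Counting π electrons: 3 × 2 = 6 from the double-bond units + 2 from the CH(-) atom = 8.
A 4n π count (8, n = 2) in a planar conjugated ring means antiaromatic.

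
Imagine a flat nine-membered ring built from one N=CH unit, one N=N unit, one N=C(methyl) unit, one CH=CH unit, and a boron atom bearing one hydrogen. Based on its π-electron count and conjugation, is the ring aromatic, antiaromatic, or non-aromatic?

Antiaromatic

The p orbitals form a continuous loop: each doubly-bonded ring atom is sp² with one p-orbital electron; each =N– nitrogen is pyridine-type (lone pair in the sp² plane, one electron in the p orbital); the boron has an empty p orbital. The ring is fully conjugated.
Adding the contributions, 4 × 2 = 8 from the double-bond units + 0 from the BH atom = 8.
A 4n π count (8, n = 2) in a planar conjugated ring means antiaromatic.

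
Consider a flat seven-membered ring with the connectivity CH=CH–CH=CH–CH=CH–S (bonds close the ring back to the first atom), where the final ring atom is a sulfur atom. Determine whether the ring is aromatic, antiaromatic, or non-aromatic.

All ring atoms are sp² and supply a p orbital to the ring (the double-bond atoms are sp², each contributing one p electron; the sulfur donates one lone pair from its p orbital); the conjugation is uninterrupted.
Counting π electrons: 3 × 2 = 6 from the double-bond units + 2 from the S atom = 8.
8 = 4(2); a planar, fully conjugated 4n system is antiaromatic.

Antiaromatic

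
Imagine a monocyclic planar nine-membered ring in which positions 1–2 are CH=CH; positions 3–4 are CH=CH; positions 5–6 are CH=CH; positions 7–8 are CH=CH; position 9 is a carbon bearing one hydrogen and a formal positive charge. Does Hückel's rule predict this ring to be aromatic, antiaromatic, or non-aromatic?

Antiaromatic

All ring atoms are sp² and supply a p orbital to the ring (every atom in a ring double bond is sp² and brings one electron to the p orbital; the carbocation has an empty p orbital); the conjugation is uninterrupted.
Adding the contributions, 4 × 2 = 8 from the double-bond units + 0 from the CH(+) atom = 8.
A 4n π count (8, n = 2) in a planar conjugated ring means antiaromatic.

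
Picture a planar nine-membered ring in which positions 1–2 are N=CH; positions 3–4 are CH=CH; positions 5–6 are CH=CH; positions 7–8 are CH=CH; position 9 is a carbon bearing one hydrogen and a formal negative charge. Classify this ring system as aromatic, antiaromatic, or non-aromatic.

Aromatic

Check conjugation: each doubly-bonded ring atom is sp² with one p-orbital electron; the doubly-bonded nitrogens are pyridine-type — their lone pairs lie in the ring plane, leaving one electron in the p orbital; the carbanion's lone pair occupies the p orbital — every position has a p orbital, so the cyclic π system is continuous.
Counting π electrons: 4 × 2 = 8 from the double-bond units + 2 from the CH(-) atom = 10.
10 = 4(2) + 2, which satisfies Hückel's 4n+2 rule.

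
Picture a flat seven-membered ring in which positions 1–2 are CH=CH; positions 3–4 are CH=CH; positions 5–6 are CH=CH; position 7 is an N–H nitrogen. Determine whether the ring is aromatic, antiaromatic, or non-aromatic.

Antiaromatic

Every ring atom contributes a p orbital perpendicular to the ring (each doubly-bonded ring atom is sp² with one p-orbital electron; the pyrrole-type nitrogen donates its lone pair from the p orbital), so the π system is cyclic and fully conjugated.
π-electron count: 3 × 2 = 6 from the double-bond units + 2 from the NH atom = 8.
With 8 = 4·2 π electrons, Hückel's rule classifies the planar ring as antiaromatic.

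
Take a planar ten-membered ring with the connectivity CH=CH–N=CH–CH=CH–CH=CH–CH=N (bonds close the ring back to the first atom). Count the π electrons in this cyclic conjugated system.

10

All ring atoms are sp² and supply a p orbital to the ring (each doubly-bonded ring atom is sp² with one p-orbital electron; the doubly-bonded nitrogens are pyridine-type — their lone pairs lie in the ring plane, leaving one electron in the p orbital); the conjugation is uninterrupted.
Tallying contributions gives 5 × 2 = 10 from the 5 double-bond units.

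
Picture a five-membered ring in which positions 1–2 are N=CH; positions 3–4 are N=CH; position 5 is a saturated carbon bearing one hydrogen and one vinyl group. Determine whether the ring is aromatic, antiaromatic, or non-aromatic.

Non-aromatic

At the CH(vinyl) position, that saturated carbon is sp³ and has no p orbital in the ring π system; the ring's p-orbital overlap is broken there.
A ring that is not fully conjugated cannot be aromatic or antiaromatic regardless of its π-electron count.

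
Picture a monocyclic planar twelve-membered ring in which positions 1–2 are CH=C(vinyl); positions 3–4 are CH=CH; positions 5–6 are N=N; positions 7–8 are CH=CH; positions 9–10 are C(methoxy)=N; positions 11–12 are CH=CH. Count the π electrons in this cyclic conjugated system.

Every ring atom contributes a p orbital perpendicular to the ring (the double-bond atoms are sp², each contributing one p electron; each =N– nitrogen is pyridine-type (lone pair in the sp² plane, one electron in the p orbital)), so the π system is cyclic and fully conjugated.
Counting π electrons: 6 × 2 = 12 from the 6 double-bond units.

12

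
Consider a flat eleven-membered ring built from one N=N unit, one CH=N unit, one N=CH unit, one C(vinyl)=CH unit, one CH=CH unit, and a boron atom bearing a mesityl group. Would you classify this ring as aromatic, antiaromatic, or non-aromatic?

Aromatic

The p orbitals form a continuous loop: each doubly-bonded ring atom is sp² with one p-orbital electron; each =N– nitrogen is pyridine-type (lone pair in the sp² plane, one electron in the p orbital); the boron has an empty p orbital. The ring is fully conjugated.
Counting π electrons: 5 × 2 = 10 from the double-bond units + 0 from the B(mesityl) atom = 10.
That gives a 4n+2 count (10, n = 2).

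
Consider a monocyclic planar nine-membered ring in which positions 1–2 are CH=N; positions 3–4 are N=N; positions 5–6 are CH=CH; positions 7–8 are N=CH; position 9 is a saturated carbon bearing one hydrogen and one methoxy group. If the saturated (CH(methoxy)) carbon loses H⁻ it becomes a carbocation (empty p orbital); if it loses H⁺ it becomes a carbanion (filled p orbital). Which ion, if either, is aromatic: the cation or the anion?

In either ion the ring is fully conjugated: every atom, including the new sp² carbon, supplies a p orbital.
Cation: 4 × 2 + 0 = 8 π electrons → 4(2), antiaromatic.
Anion: 4 × 2 + 2 = 10 π electrons → 4(2)+2, aromatic.

The anion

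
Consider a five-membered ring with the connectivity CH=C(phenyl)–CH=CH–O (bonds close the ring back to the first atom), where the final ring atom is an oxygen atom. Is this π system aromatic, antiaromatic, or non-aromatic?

Every ring atom contributes a p orbital perpendicular to the ring (each doubly-bonded ring atom is sp² with one p-orbital electron; the oxygen donates one lone pair from its p orbital), so the π system is cyclic and fully conjugated.
Counting π electrons: 2 × 2 = 4 from the double-bond units + 2 from the O atom = 6.
That gives a 4n+2 count (6, n = 1).

Aromatic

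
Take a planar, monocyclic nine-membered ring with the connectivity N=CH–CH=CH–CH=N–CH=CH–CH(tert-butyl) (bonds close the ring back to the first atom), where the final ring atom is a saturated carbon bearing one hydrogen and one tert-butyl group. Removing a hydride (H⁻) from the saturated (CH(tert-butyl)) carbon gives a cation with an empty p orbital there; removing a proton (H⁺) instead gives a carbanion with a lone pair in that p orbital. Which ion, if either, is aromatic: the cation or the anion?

The anion

Both ions have a continuous loop of p orbitals — each ring atom is sp².
Cation: 4 × 2 + 0 = 8 π electrons → 4(2), antiaromatic.
Anion: 4 × 2 + 2 = 10 π electrons → 4(2)+2, aromatic.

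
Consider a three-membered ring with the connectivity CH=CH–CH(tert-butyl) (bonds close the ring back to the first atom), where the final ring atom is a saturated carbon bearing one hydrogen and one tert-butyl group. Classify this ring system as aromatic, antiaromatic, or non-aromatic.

The CH(tert-butyl) carbon is saturated: that saturated carbon is sp³ and has no p orbital in the ring π system. Conjugation is not continuous around the ring.
A ring that is not fully conjugated cannot be aromatic or antiaromatic regardless of its π-electron count.

Non-aromatic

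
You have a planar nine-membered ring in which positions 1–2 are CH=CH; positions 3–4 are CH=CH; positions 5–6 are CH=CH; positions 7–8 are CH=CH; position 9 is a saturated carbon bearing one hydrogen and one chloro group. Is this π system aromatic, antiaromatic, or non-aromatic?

Non-aromatic

At the CH(chloro) position, that saturated carbon is sp³ and has no p orbital in the ring π system; the ring's p-orbital overlap is broken there.
Without a continuous loop of overlapping p orbitals the Hückel electron count never comes into play.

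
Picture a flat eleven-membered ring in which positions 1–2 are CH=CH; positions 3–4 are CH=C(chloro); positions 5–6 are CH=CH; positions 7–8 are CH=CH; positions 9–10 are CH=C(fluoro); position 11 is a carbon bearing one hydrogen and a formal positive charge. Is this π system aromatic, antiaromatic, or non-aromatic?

Aromatic

All ring atoms are sp² and supply a p orbital to the ring (the double-bond atoms are sp², each contributing one p electron; the carbocation has an empty p orbital); the conjugation is uninterrupted.
π-electron count: 5 × 2 = 10 from the double-bond units + 0 from the CH(+) atom = 10.
With 10 π electrons (n = 2), the Hückel 4n+2 condition holds.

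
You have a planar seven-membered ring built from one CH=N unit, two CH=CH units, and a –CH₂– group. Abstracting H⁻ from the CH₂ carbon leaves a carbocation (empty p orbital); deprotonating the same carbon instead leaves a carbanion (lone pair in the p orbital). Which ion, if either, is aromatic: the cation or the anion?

In both ions every ring atom is sp² and contributes a p orbital, so both rings are fully conjugated.
Cation: 3 × 2 + 0 = 6 π electrons → 4(1)+2, aromatic.
Anion: 3 × 2 + 2 = 8 π electrons → 4(2), antiaromatic.

The cation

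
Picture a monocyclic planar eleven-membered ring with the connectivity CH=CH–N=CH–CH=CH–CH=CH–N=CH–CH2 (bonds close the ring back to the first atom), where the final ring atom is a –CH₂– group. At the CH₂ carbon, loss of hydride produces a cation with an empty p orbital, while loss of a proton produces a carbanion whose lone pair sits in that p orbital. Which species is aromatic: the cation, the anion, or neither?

The cation

Once that carbon is sp², every ring atom has a p orbital and both ions are fully conjugated.
Cation: 5 × 2 + 0 = 10 π electrons → 4(2)+2, aromatic.
Anion: 5 × 2 + 2 = 12 π electrons → 4(3), antiaromatic.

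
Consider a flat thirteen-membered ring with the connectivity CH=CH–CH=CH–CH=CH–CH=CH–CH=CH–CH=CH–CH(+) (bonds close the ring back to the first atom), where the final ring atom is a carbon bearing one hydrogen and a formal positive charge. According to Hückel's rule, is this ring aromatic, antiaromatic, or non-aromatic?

Check conjugation: every atom in a ring double bond is sp² and brings one electron to the p orbital; the carbocation has an empty p orbital — every position has a p orbital, so the cyclic π system is continuous.
Adding the contributions, 6 × 2 = 12 from the double-bond units + 0 from the CH(+) atom = 12.
12 = 4(3); a planar, fully conjugated 4n system is antiaromatic.

Antiaromatic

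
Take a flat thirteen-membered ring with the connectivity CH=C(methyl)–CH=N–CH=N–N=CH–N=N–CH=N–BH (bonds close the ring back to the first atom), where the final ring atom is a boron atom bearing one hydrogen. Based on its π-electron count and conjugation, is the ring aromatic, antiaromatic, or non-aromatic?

The p orbitals form a continuous loop: each doubly-bonded ring atom is sp² with one p-orbital electron; the doubly-bonded nitrogens are pyridine-type — their lone pairs lie in the ring plane, leaving one electron in the p orbital; the boron has an empty p orbital. The ring is fully conjugated.
π-electron count: 6 × 2 = 12 from the double-bond units + 0 from the BH atom = 12.
A 4n π count (12, n = 3) in a planar conjugated ring means antiaromatic.

Antiaromatic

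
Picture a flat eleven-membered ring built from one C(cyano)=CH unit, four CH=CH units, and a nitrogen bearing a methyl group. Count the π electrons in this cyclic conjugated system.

12

Check conjugation: the double-bond atoms are sp², each contributing one p electron; the pyrrole-type nitrogen donates its lone pair from the p orbital — every position has a p orbital, so the cyclic π system is continuous.
Adding the contributions, 5 × 2 = 10 from the double-bond units + 2 from the N(methyl) atom = 12.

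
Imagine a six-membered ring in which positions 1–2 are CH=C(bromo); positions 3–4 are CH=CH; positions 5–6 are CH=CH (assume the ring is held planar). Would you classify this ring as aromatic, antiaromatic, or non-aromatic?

Aromatic

The p orbitals form a continuous loop: the double-bond atoms are sp², each contributing one p electron. The ring is fully conjugated.
Adding the contributions, 3 × 2 = 6 from the 3 double-bond units.
Since 6 = 4·1 + 2, the ring meets the 4n+2 criterion.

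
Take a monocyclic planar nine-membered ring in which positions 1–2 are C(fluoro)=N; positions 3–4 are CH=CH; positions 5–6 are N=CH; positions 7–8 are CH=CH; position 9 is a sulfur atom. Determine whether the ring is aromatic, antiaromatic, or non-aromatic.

The p orbitals form a continuous loop: every atom in a ring double bond is sp² and brings one electron to the p orbital; the doubly-bonded nitrogens are pyridine-type — their lone pairs lie in the ring plane, leaving one electron in the p orbital; the sulfur donates one lone pair from its p orbital. The ring is fully conjugated.
π-electron count: 4 × 2 = 8 from the double-bond units + 2 from the S atom = 10.
That gives a 4n+2 count (10, n = 2).

Aromatic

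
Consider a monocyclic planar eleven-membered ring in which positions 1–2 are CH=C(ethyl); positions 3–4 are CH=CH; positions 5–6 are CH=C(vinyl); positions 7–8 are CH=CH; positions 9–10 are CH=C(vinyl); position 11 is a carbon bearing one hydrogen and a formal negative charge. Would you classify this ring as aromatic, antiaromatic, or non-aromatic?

Check conjugation: every atom in a ring double bond is sp² and brings one electron to the p orbital; the carbanion's lone pair occupies the p orbital — every position has a p orbital, so the cyclic π system is continuous.
Adding the contributions, 5 × 2 = 10 from the double-bond units + 2 from the CH(-) atom = 12.
12 is a 4n count (n = 3), so the planar conjugated ring is antiaromatic.

Antiaromatic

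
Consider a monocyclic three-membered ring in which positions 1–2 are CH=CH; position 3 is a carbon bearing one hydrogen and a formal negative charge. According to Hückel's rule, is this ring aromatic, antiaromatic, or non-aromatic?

The p orbitals form a continuous loop: each doubly-bonded ring atom is sp² with one p-orbital electron; the carbanion's lone pair occupies the p orbital. The ring is fully conjugated.
π-electron count: 1 × 2 = 2 from the double-bond unit + 2 from the CH(-) atom = 4.
With 4 = 4·1 π electrons, Hückel's rule classifies the planar ring as antiaromatic.
This is the cyclopropenyl anion.

Antiaromatic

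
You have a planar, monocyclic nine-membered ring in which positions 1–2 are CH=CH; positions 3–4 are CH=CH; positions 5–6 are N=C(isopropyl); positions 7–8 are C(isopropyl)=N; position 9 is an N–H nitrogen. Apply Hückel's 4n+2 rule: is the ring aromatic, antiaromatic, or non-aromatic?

Every ring atom contributes a p orbital perpendicular to the ring (each doubly-bonded ring atom is sp² with one p-orbital electron; each =N– nitrogen is pyridine-type (lone pair in the sp² plane, one electron in the p orbital); the pyrrole-type nitrogen donates its lone pair from the p orbital), so the π system is cyclic and fully conjugated.
Tallying contributions gives 4 × 2 = 8 from the double-bond units + 2 from the NH atom = 10.
That gives a 4n+2 count (10, n = 2).

Aromatic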